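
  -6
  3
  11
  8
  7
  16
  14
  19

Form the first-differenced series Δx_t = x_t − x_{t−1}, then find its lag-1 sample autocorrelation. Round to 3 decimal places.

First differences Δx: 9, 8, -3, -1, 9, -2, 5
Mean of differences = 3.5714
Numerator Σ(Δx_t−Δx̄)(Δx_{t+1}−Δx̄) = -38.0408
Denominator Σ(Δx_t−Δx̄)² = 175.7143
r_1(Δx) = -38.0408 / 175.7143 = -0.216

-0.216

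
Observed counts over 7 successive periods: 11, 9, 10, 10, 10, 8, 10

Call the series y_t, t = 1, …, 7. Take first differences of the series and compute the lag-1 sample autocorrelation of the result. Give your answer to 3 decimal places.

First differences Δy: -2, 1, 0, 0, -2, 2
Mean of differences = -0.1667
Numerator Σ(Δy_t−Δȳ)(Δy_{t+1}−Δȳ) = -6.1944
Denominator Σ(Δy_t−Δȳ)² = 12.8333
r_1(Δy) = -6.1944 / 12.8333 = -0.483

-0.483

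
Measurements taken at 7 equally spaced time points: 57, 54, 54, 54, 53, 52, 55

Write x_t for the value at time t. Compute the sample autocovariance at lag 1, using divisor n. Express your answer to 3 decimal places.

0.058

Mean x̄ = (57 + 54 + 54 + 54 + 53 + 52 + 55)/7 = 54.1429
Deviations: 2.8571, -0.1429, -0.1429, -0.1429, -1.1429, -2.1429, 0.8571
Σ_{t=1}^{6}(x_t−x̄)(x_{t+1}−x̄) = 0.4082
γ_1 = 0.4082 / 7 = 0.058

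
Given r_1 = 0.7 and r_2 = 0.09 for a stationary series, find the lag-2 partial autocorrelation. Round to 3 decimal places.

-0.784

φ_{22} = (r_2 − r_1²) / (1 − r_1²)
r_1² = (0.7)² = 0.49
Numerator = 0.09 − 0.4900 = -0.4000; denominator = 1 − 0.4900 = 0.5100
φ_{22} = -0.4000 / 0.5100 = -0.784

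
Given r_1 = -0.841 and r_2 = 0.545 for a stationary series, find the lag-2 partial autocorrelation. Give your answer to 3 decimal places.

-0.554

φ_{22} = (r_2 − r_1²) / (1 − r_1²)
r_1² = (-0.841)² = 0.707281
Numerator = 0.545 − 0.7073 = -0.1623; denominator = 1 − 0.7073 = 0.2927
φ_{22} = -0.1623 / 0.2927 = -0.554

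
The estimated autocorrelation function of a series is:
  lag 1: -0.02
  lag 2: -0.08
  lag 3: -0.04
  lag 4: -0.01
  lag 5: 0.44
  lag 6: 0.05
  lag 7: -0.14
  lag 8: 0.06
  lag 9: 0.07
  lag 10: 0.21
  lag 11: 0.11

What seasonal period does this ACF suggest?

The largest autocorrelation is r_5 = 0.44, with a weaker echo at lag 10 (0.21); the remaining lags stay at or below 0.11.
The dominant spike at lag 5 indicates a seasonal period of 5.

5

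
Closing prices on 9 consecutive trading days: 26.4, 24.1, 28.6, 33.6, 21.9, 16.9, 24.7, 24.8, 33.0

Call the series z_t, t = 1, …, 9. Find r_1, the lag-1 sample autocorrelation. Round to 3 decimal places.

Mean z̄ = (26.4 + 24.1 + 28.6 + 33.6 + 21.9 + 16.9 + 24.7 + 24.8 + 33.0)/9 = 26.0000
Numerator Σ_{t=1}^{8}(z_t−z̄)(z_{t+1}−z̄) = 25.2000
Denominator Σ(z_t−z̄)² = 220.0400
r_1 = 25.2000 / 220.0400 = 0.115

0.115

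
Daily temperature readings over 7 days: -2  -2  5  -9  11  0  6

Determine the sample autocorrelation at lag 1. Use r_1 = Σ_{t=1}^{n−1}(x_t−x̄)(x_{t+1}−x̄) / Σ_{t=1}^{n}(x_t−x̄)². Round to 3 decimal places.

Mean x̄ = (-2 − 2 + 5 − 9 + 11 + 0 + 6)/7 = 1.2857
Deviations from mean: -3.2857, -3.2857, 3.7143, -10.2857, 9.7143, -1.2857, 4.7143
Σ(x_t−x̄)(x_{t+1}−x̄) = (10.7959) + (-12.2041) + (-38.2041) + (-99.9184) + (-12.4898) + (-6.0612) = -158.0816
Denominator Σ(x_t−x̄)² = 259.4286
r_1 = -158.0816 / 259.4286 = -0.609

-0.609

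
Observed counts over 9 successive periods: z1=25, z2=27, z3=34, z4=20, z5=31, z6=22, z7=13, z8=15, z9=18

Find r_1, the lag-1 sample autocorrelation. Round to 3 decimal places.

0.290

Mean z̄ = (25 + 27 + 34 + 20 + 31 + 22 + 13 + 15 + 18)/9 = 22.7778
Numerator Σ_{t=1}^{8}(z_t−z̄)(z_{t+1}−z̄) = 117.1728
Denominator Σ(z_t−z̄)² = 403.5556
r_1 = 117.1728 / 403.5556 = 0.290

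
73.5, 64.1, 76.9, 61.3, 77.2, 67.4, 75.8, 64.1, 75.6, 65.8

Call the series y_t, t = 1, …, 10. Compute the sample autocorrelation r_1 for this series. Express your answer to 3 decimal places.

-0.893

Mean ȳ = (73.5 + 64.1 + 76.9 + 61.3 + 77.2 + 67.4 + 75.8 + 64.1 + 75.6 + 65.8)/10 = 70.1700
Numerator Σ_{t=1}^{9}(y_t−ȳ)(y_{t+1}−ȳ) = -309.0469
Denominator Σ(y_t−ȳ)² = 346.1210
r_1 = -309.0469 / 346.1210 = -0.893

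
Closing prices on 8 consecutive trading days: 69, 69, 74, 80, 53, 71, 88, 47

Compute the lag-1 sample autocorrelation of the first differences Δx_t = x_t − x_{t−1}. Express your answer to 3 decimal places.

-0.318

First differences Δx: 0, 5, 6, -27, 18, 17, -41
Mean of differences = -3.1429
Numerator Σ(Δx_t−Δx̄)(Δx_{t+1}−Δx̄) = -959.1633
Denominator Σ(Δx_t−Δx̄)² = 3014.8571
r_1(Δx) = -959.1633 / 3014.8571 = -0.318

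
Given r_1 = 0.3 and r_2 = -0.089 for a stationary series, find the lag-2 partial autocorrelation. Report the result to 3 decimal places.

φ_{22} = (r_2 − r_1²) / (1 − r_1²)
r_1² = (0.3)² = 0.09
Numerator = -0.089 − 0.0900 = -0.1790; denominator = 1 − 0.0900 = 0.9100
φ_{22} = -0.1790 / 0.9100 = -0.197

-0.197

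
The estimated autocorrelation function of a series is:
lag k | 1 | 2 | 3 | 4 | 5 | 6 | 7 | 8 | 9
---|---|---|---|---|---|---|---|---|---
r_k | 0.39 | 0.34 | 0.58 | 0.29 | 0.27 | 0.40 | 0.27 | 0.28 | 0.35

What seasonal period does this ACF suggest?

3

The largest autocorrelation is r_3 = 0.58, with a weaker echo at lag 6 (0.40); the remaining lags stay at or below 0.39. The elevated value at lag 1 (0.39), dropping to 0.34 at lag 2, reflects decaying short-term dependence rather than seasonality.
The dominant spike at lag 3 indicates a seasonal period of 3.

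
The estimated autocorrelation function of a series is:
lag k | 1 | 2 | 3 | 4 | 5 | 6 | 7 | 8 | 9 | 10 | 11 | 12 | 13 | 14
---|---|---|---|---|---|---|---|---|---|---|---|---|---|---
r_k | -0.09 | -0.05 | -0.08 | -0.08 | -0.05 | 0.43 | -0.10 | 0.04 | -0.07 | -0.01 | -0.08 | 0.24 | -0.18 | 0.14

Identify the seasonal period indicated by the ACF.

The largest autocorrelation is r_6 = 0.43, with a weaker echo at lag 12 (0.24); the remaining lags stay at or below 0.14.
The dominant spike at lag 6 indicates a seasonal period of 6.

6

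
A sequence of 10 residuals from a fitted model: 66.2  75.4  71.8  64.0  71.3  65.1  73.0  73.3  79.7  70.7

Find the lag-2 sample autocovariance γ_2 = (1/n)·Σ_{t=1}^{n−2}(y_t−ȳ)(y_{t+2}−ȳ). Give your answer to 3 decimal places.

1.101

Mean ȳ = (66.2 + 75.4 + 71.8 + 64.0 + 71.3 + 65.1 + 73.0 + 73.3 + 79.7 + 70.7)/10 = 71.0500
Σ_{t=1}^{8}(y_t−ȳ)(y_{t+2}−ȳ) = 11.0100
γ_2 = 11.0100 / 10 = 1.101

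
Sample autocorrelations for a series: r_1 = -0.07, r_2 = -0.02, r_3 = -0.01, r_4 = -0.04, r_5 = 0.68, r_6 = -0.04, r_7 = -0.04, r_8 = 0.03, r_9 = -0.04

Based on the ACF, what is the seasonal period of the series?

The largest autocorrelation is r_5 = 0.68; the remaining lags stay at or below 0.03.
The dominant spike at lag 5 indicates a seasonal period of 5.

5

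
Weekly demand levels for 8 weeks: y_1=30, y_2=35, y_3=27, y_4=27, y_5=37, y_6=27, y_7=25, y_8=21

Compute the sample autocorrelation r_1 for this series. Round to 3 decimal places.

0.038

Mean ȳ = (30 + 35 + 27 + 27 + 37 + 27 + 25 + 21)/8 = 28.6250
Deviations from mean: 1.3750, 6.3750, -1.6250, -1.6250, 8.3750, -1.6250, -3.6250, -7.6250
Numerator Σ_{t=1}^{7}(y_t−ȳ)(y_{t+1}−ȳ) = 7.3594
Denominator Σ(y_t−ȳ)² = 191.8750
r_1 = 7.3594 / 191.8750 = 0.038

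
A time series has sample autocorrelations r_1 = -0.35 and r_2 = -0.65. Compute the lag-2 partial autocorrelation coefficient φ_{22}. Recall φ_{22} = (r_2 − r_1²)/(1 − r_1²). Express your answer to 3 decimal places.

-0.880

φ_{22} = (r_2 − r_1²) / (1 − r_1²)
r_1² = (-0.35)² = 0.1225
Numerator = -0.65 − 0.1225 = -0.7725; denominator = 1 − 0.1225 = 0.8775
φ_{22} = -0.7725 / 0.8775 = -0.880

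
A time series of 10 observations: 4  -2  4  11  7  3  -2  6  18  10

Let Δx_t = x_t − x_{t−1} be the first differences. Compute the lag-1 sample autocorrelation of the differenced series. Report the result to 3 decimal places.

-0.089

First differences Δx: -6, 6, 7, -4, -4, -5, 8, 12, -8
Mean of differences = 0.6667
Numerator Σ(Δx_t−Δx̄)(Δx_{t+1}−Δx̄) = -39.7778
Denominator Σ(Δx_t−Δx̄)² = 446.0000
r_1(Δx) = -39.7778 / 446.0000 = -0.089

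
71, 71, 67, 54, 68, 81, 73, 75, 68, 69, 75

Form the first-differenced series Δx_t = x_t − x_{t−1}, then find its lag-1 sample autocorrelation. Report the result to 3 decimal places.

First differences Δx: 0, -4, -13, 14, 13, -8, 2, -7, 1, 6
Mean of differences = 0.4000
Numerator Σ(Δx_t−Δx̄)(Δx_{t+1}−Δx̄) = -82.3600
Denominator Σ(Δx_t−Δx̄)² = 702.4000
r_1(Δx) = -82.3600 / 702.4000 = -0.117

-0.117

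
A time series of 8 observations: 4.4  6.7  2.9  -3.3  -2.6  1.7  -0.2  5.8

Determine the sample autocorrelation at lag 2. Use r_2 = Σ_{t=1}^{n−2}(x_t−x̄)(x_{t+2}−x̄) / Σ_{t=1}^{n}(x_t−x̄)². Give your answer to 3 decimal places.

-0.175

Mean x̄ = (4.4 + 6.7 + 2.9 − 3.3 − 2.6 + 1.7 − 0.2 + 5.8)/8 = 1.9250
Σ(x_t−x̄)(x_{t+2}−x̄) = (2.4131) + (-24.9494) + (-4.4119) + (1.1756) + (9.6156) + (-0.8719) = -17.0288
Denominator Σ(x_t−x̄)² = 97.2350
r_2 = -17.0288 / 97.2350 = -0.175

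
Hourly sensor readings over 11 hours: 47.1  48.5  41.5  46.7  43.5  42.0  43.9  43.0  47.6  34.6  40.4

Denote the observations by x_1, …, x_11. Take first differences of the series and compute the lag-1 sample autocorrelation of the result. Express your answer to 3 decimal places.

First differences Δx: 1.4, -7.0, 5.2, -3.2, -1.5, 1.9, -0.9, 4.6, -13.0, 5.8
Mean of differences = -0.6700
Numerator Σ(Δx_t−Δx̄)(Δx_{t+1}−Δx̄) = -211.7019
Denominator Σ(Δx_t−Δx̄)² = 314.2210
r_1(Δx) = -211.7019 / 314.2210 = -0.674

-0.674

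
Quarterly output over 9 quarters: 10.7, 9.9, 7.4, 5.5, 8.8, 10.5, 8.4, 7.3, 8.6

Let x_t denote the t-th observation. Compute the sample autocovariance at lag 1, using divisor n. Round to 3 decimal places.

0.494

Mean x̄ = (10.7 + 9.9 + 7.4 + 5.5 + 8.8 + 10.5 + 8.4 + 7.3 + 8.6)/9 = 8.5667
Σ_{t=1}^{8}(x_t−x̄)(x_{t+1}−x̄) = 4.4489
γ_1 = 4.4489 / 9 = 0.494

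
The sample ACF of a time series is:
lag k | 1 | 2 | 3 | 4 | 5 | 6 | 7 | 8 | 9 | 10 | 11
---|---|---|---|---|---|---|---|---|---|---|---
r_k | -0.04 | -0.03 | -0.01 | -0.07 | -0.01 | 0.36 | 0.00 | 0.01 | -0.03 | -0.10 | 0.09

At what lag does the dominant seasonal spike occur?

The largest autocorrelation is r_6 = 0.36; the remaining lags stay at or below 0.09.
The dominant spike at lag 6 indicates a seasonal period of 6.

6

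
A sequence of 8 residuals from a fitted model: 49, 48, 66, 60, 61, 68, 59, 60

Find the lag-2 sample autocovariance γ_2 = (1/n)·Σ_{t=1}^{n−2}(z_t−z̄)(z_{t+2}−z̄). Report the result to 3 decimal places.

Mean z̄ = (49 + 48 + 66 + 60 + 61 + 68 + 59 + 60)/8 = 58.8750
Σ_{t=1}^{6}(z_t−z̄)(z_{t+2}−z̄) = -46.6563
γ_2 = -46.6563 / 8 = -5.832

-5.832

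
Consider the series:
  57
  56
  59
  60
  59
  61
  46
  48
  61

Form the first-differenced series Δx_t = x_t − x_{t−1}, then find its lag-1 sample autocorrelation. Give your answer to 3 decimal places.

First differences Δx: -1, 3, 1, -1, 2, -15, 2, 13
Mean of differences = 0.5000
Numerator Σ(Δx_t−Δx̄)(Δx_{t+1}−Δx̄) = -33.2500
Denominator Σ(Δx_t−Δx̄)² = 412.0000
r_1(Δx) = -33.2500 / 412.0000 = -0.081

-0.081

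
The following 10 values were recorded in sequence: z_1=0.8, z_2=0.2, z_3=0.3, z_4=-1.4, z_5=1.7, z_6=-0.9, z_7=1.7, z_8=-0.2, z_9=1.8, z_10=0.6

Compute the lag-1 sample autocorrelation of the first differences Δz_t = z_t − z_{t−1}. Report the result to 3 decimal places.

First differences Δz: -0.6, 0.1, -1.7, 3.1, -2.6, 2.6, -1.9, 2.0, -1.2
Mean of differences = -0.0222
Numerator Σ(Δz_t−Δz̄)(Δz_{t+1}−Δz̄) = -31.4249
Denominator Σ(Δz_t−Δz̄)² = 35.4356
r_1(Δz) = -31.4249 / 35.4356 = -0.887

-0.887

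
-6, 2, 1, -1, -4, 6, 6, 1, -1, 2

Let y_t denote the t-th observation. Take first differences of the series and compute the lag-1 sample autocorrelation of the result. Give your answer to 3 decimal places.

-0.115

First differences Δy: 8, -1, -2, -3, 10, 0, -5, -2, 3
Mean of differences = 0.8889
Numerator Σ(Δy_t−Δȳ)(Δy_{t+1}−Δȳ) = -24.1235
Denominator Σ(Δy_t−Δȳ)² = 208.8889
r_1(Δy) = -24.1235 / 208.8889 = -0.115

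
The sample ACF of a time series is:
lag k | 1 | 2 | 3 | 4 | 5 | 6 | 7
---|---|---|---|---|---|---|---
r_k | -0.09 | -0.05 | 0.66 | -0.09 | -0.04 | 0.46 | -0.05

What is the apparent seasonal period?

The largest autocorrelation is r_3 = 0.66, with a weaker echo at lag 6 (0.46); the remaining lags stay at or below -0.04.
The dominant spike at lag 3 indicates a seasonal period of 3.

3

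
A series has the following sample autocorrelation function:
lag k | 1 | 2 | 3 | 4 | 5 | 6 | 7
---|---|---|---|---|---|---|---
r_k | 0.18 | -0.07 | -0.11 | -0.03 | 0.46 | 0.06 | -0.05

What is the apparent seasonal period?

The largest autocorrelation is r_5 = 0.46; the remaining lags stay at or below 0.18.
The dominant spike at lag 5 indicates a seasonal period of 5.

5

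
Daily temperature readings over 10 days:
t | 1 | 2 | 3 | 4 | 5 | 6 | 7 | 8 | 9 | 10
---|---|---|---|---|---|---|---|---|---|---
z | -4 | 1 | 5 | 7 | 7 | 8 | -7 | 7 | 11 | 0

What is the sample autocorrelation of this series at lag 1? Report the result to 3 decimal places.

-0.119

Mean z̄ = (-4 + 1 + 5 + 7 + 7 + 8 − 7 + 7 + 11 + 0)/10 = 3.5000
Numerator Σ_{t=1}^{9}(z_t−z̄)(z_{t+1}−z̄) = -35.7500
Denominator Σ(z_t−z̄)² = 300.5000
r_1 = -35.7500 / 300.5000 = -0.119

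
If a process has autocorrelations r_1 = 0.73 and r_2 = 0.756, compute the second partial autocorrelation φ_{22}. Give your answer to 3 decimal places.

φ_{22} = (r_2 − r_1²) / (1 − r_1²)
r_1² = (0.73)² = 0.5329
Numerator = 0.756 − 0.5329 = 0.2231; denominator = 1 − 0.5329 = 0.4671
φ_{22} = 0.2231 / 0.4671 = 0.478

0.478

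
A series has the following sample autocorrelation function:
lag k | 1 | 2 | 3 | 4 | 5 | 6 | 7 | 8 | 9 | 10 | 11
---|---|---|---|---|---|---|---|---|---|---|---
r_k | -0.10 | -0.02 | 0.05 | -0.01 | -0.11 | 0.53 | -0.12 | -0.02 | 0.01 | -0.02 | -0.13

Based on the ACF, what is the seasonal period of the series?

The largest autocorrelation is r_6 = 0.53; the remaining lags stay at or below 0.05.
The dominant spike at lag 6 indicates a seasonal period of 6.

6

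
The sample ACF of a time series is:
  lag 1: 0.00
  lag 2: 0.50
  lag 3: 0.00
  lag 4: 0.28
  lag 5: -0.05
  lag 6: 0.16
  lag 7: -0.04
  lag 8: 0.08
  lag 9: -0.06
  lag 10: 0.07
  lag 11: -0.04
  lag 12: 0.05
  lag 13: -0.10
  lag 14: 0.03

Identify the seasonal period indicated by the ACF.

2

The largest autocorrelation is r_2 = 0.50, with weaker echoes at lags 4 (0.28) and 6 (0.16); the remaining lags stay at or below 0.08.
The dominant spike at lag 2 indicates a seasonal period of 2.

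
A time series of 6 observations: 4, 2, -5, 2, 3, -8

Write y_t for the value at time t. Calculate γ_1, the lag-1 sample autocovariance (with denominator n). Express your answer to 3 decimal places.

-4.907

Mean ȳ = (4 + 2 − 5 + 2 + 3 − 8)/6 = -0.3333
Deviations: 4.3333, 2.3333, -4.6667, 2.3333, 3.3333, -7.6667
Σ_{t=1}^{5}(y_t−ȳ)(y_{t+1}−ȳ) = -29.4444
γ_1 = -29.4444 / 6 = -4.907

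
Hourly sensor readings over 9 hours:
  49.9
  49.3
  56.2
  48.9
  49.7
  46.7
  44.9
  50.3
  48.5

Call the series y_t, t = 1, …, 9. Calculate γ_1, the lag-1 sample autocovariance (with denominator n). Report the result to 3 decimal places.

0.245

Mean ȳ = (49.9 + 49.3 + 56.2 + 48.9 + 49.7 + 46.7 + 44.9 + 50.3 + 48.5)/9 = 49.3778
Σ_{t=1}^{8}(y_t−ȳ)(y_{t+1}−ȳ) = 2.2040
γ_1 = 2.2040 / 9 = 0.245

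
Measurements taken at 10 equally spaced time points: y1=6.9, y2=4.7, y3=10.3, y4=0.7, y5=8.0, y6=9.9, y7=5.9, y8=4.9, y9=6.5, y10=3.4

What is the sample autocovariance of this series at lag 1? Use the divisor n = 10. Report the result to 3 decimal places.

-3.484

Mean ȳ = (6.9 + 4.7 + 10.3 + 0.7 + 8.0 + 9.9 + 5.9 + 4.9 + 6.5 + 3.4)/10 = 6.1200
Σ_{t=1}^{9}(y_t−ȳ)(y_{t+1}−ȳ) = -34.8424
γ_1 = -34.8424 / 10 = -3.484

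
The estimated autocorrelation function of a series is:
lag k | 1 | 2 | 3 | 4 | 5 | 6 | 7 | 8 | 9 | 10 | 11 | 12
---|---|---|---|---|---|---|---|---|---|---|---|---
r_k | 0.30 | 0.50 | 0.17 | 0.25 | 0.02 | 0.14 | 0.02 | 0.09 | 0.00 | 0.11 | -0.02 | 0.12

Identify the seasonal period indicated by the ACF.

2

The largest autocorrelation is r_2 = 0.50; the remaining lags stay at or below 0.30.
The dominant spike at lag 2 indicates a seasonal period of 2.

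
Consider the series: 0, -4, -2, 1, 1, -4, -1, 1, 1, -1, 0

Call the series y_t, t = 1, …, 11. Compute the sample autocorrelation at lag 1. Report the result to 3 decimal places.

-0.010

Mean ȳ = (0 − 4 − 2 + 1 + 1 − 4 − 1 + 1 + 1 − 1 + 0)/11 = -0.7273
Numerator Σ_{t=1}^{10}(y_t−ȳ)(y_{t+1}−ȳ) = -0.3471
Denominator Σ(y_t−ȳ)² = 36.1818
r_1 = -0.3471 / 36.1818 = -0.010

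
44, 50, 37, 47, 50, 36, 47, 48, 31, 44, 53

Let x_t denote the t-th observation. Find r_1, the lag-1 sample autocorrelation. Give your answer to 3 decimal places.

-0.332

Mean x̄ = (44 + 50 + 37 + 47 + 50 + 36 + 47 + 48 + 31 + 44 + 53)/11 = 44.2727
Numerator Σ_{t=1}^{10}(x_t−x̄)(x_{t+1}−x̄) = -155.4380
Denominator Σ(x_t−x̄)² = 468.1818
r_1 = -155.4380 / 468.1818 = -0.332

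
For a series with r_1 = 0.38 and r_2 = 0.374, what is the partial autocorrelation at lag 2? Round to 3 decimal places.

0.268

φ_{22} = (r_2 − r_1²) / (1 − r_1²)
r_1² = (0.38)² = 0.1444
Numerator = 0.374 − 0.1444 = 0.2296; denominator = 1 − 0.1444 = 0.8556
φ_{22} = 0.2296 / 0.8556 = 0.268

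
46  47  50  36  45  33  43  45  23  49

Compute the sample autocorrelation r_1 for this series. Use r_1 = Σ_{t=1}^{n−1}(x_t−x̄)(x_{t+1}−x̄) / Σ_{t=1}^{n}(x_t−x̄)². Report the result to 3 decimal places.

-0.359

Mean x̄ = (46 + 47 + 50 + 36 + 45 + 33 + 43 + 45 + 23 + 49)/10 = 41.7000
Numerator Σ_{t=1}^{9}(x_t−x̄)(x_{t+1}−x̄) = -233.2900
Denominator Σ(x_t−x̄)² = 650.1000
r_1 = -233.2900 / 650.1000 = -0.359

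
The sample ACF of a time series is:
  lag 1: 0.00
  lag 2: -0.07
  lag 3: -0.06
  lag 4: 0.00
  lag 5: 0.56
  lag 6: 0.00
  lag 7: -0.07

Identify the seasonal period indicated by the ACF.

The largest autocorrelation is r_5 = 0.56; the remaining lags stay at or below 0.00.
The dominant spike at lag 5 indicates a seasonal period of 5.

5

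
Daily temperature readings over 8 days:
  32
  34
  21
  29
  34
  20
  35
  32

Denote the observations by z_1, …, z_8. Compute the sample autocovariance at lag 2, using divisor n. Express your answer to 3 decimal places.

-6.785

Mean z̄ = (32 + 34 + 21 + 29 + 34 + 20 + 35 + 32)/8 = 29.6250
Deviations: 2.3750, 4.3750, -8.6250, -0.6250, 4.3750, -9.6250, 5.3750, 2.3750
Σ_{t=1}^{6}(z_t−z̄)(z_{t+2}−z̄) = -54.2813
γ_2 = -54.2813 / 8 = -6.785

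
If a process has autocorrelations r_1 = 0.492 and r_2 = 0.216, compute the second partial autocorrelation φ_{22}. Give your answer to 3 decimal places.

φ_{22} = (r_2 − r_1²) / (1 − r_1²)
r_1² = (0.492)² = 0.242064
Numerator = 0.216 − 0.2421 = -0.0261; denominator = 1 − 0.2421 = 0.7579
φ_{22} = -0.0261 / 0.7579 = -0.034

-0.034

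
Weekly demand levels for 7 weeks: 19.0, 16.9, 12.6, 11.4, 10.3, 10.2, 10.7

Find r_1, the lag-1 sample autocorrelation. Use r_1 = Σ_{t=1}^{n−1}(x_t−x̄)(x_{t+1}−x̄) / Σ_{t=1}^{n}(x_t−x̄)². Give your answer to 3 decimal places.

Mean x̄ = (19.0 + 16.9 + 12.6 + 11.4 + 10.3 + 10.2 + 10.7)/7 = 13.0143
Deviations from mean: 5.9857, 3.8857, -0.4143, -1.6143, -2.7143, -2.8143, -2.3143
Σ(x_t−x̄)(x_{t+1}−x̄) = (23.2588) + (-1.6098) + (0.6688) + (4.3816) + (7.6388) + (6.5131) = 40.8512
Denominator Σ(x_t−x̄)² = 74.3486
r_1 = 40.8512 / 74.3486 = 0.549

0.549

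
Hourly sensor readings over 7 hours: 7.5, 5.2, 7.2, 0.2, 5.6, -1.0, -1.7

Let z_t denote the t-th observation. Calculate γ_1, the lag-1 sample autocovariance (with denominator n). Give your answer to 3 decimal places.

1.113

Mean z̄ = (7.5 + 5.2 + 7.2 + 0.2 + 5.6 − 1.0 − 1.7)/7 = 3.2857
Deviations: 4.2143, 1.9143, 3.9143, -3.0857, 2.3143, -4.2857, -4.9857
Σ_{t=1}^{6}(z_t−z̄)(z_{t+1}−z̄) = 7.7898
γ_1 = 7.7898 / 7 = 1.113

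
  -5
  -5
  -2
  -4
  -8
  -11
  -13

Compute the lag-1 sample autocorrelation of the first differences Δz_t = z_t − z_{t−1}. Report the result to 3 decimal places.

0.326

First differences Δz: 0, 3, -2, -4, -3, -2
Mean of differences = -1.3333
Numerator Σ(Δz_t−Δz̄)(Δz_{t+1}−Δz̄) = 10.2222
Denominator Σ(Δz_t−Δz̄)² = 31.3333
r_1(Δz) = 10.2222 / 31.3333 = 0.326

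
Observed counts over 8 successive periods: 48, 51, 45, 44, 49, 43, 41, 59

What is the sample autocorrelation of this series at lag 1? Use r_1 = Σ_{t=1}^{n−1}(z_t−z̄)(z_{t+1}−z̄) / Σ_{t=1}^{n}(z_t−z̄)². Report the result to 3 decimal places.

-0.245

Mean z̄ = (48 + 51 + 45 + 44 + 49 + 43 + 41 + 59)/8 = 47.5000
Deviations from mean: 0.5000, 3.5000, -2.5000, -3.5000, 1.5000, -4.5000, -6.5000, 11.5000
Σ(z_t−z̄)(z_{t+1}−z̄) = (1.7500) + (-8.7500) + (8.7500) + (-5.2500) + (-6.7500) + (29.2500) + (-74.7500) = -55.7500
Denominator Σ(z_t−z̄)² = 228.0000
r_1 = -55.7500 / 228.0000 = -0.245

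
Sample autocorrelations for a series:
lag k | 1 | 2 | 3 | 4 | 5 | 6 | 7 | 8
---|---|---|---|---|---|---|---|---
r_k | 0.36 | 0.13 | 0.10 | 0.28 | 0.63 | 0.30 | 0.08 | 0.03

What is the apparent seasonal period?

5

The largest autocorrelation is r_5 = 0.63; the remaining lags stay at or below 0.36. The elevated value at lag 1 (0.36), dropping to 0.13 at lag 2, reflects decaying short-term dependence rather than seasonality.
The dominant spike at lag 5 indicates a seasonal period of 5.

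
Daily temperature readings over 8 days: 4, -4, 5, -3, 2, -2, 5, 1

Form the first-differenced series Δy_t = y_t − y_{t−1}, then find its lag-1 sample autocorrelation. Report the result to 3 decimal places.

-0.817

First differences Δy: -8, 9, -8, 5, -4, 7, -4
Mean of differences = -0.4286
Numerator Σ(Δy_t−Δȳ)(Δy_{t+1}−Δȳ) = -256.3265
Denominator Σ(Δy_t−Δȳ)² = 313.7143
r_1(Δy) = -256.3265 / 313.7143 = -0.817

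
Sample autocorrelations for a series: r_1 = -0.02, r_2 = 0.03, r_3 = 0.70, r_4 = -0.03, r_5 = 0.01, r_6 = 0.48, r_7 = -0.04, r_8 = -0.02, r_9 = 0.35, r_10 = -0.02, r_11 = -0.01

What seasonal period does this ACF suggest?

The largest autocorrelation is r_3 = 0.70, with weaker echoes at lags 6 (0.48) and 9 (0.35); the remaining lags stay at or below 0.03.
The dominant spike at lag 3 indicates a seasonal period of 3.

3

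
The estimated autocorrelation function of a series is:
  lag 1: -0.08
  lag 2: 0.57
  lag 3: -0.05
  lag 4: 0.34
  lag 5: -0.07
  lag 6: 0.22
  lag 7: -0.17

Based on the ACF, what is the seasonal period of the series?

The largest autocorrelation is r_2 = 0.57, with weaker echoes at lags 4 (0.34) and 6 (0.22); the remaining lags stay at or below -0.05.
The dominant spike at lag 2 indicates a seasonal period of 2.

2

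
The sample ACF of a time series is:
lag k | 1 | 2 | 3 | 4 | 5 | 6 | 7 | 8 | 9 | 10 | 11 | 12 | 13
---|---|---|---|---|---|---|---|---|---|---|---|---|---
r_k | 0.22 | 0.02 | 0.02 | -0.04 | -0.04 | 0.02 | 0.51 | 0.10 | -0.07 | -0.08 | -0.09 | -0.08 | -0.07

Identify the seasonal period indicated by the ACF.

The largest autocorrelation is r_7 = 0.51; the remaining lags stay at or below 0.22. The elevated value at lag 1 (0.22), dropping to 0.02 at lag 2, reflects decaying short-term dependence rather than seasonality.
The dominant spike at lag 7 indicates a seasonal period of 7.

7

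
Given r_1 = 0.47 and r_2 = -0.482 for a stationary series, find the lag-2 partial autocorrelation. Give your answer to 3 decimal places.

-0.902

φ_{22} = (r_2 − r_1²) / (1 − r_1²)
r_1² = (0.47)² = 0.2209
Numerator = -0.482 − 0.2209 = -0.7029; denominator = 1 − 0.2209 = 0.7791
φ_{22} = -0.7029 / 0.7791 = -0.902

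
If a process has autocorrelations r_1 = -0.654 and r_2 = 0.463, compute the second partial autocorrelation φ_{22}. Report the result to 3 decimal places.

φ_{22} = (r_2 − r_1²) / (1 − r_1²)
r_1² = (-0.654)² = 0.427716
Numerator = 0.463 − 0.4277 = 0.0353; denominator = 1 − 0.4277 = 0.5723
φ_{22} = 0.0353 / 0.5723 = 0.062

0.062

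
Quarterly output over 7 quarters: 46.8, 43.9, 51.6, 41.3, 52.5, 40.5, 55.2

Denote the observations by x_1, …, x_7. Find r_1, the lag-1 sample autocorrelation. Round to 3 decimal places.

-0.784

Mean x̄ = (46.8 + 43.9 + 51.6 + 41.3 + 52.5 + 40.5 + 55.2)/7 = 47.4000
Σ(x_t−x̄)(x_{t+1}−x̄) = (2.1000) + (-14.7000) + (-25.6200) + (-31.1100) + (-35.1900) + (-53.8200) = -158.3400
Denominator Σ(x_t−x̄)² = 201.9200
r_1 = -158.3400 / 201.9200 = -0.784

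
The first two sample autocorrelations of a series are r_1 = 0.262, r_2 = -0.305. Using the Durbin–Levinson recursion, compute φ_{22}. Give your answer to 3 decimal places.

-0.401

φ_{22} = (r_2 − r_1²) / (1 − r_1²)
r_1² = (0.262)² = 0.068644
Numerator = -0.305 − 0.0686 = -0.3736; denominator = 1 − 0.0686 = 0.9314
φ_{22} = -0.3736 / 0.9314 = -0.401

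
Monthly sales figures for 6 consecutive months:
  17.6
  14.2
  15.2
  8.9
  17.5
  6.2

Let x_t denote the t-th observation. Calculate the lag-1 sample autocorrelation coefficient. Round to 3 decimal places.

Mean x̄ = (17.6 + 14.2 + 15.2 + 8.9 + 17.5 + 6.2)/6 = 13.2667
Deviations from mean: 4.3333, 0.9333, 1.9333, -4.3667, 4.2333, -7.0667
Σ(x_t−x̄)(x_{t+1}−x̄) = (4.0444) + (1.8044) + (-8.4422) + (-18.4856) + (-29.9156) = -50.9944
Denominator Σ(x_t−x̄)² = 110.3133
r_1 = -50.9944 / 110.3133 = -0.462

-0.462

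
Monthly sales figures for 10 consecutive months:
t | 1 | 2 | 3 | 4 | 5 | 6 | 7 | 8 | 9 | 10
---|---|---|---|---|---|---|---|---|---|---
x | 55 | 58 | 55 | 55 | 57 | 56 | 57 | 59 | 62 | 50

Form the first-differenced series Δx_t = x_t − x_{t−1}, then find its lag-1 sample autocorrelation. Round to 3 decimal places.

-0.214

First differences Δx: 3, -3, 0, 2, -1, 1, 2, 3, -12
Mean of differences = -0.5556
Numerator Σ(Δx_t−Δx̄)(Δx_{t+1}−Δx̄) = -38.0864
Denominator Σ(Δx_t−Δx̄)² = 178.2222
r_1(Δx) = -38.0864 / 178.2222 = -0.214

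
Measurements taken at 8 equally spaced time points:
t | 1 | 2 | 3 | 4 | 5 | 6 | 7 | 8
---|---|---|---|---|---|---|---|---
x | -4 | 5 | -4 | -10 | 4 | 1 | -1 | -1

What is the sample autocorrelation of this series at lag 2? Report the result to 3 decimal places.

-0.485

Mean x̄ = (-4 + 5 − 4 − 10 + 4 + 1 − 1 − 1)/8 = -1.2500
Deviations from mean: -2.7500, 6.2500, -2.7500, -8.7500, 5.2500, 2.2500, 0.2500, 0.2500
Σ(x_t−x̄)(x_{t+2}−x̄) = (7.5625) + (-54.6875) + (-14.4375) + (-19.6875) + (1.3125) + (0.5625) = -79.3750
Denominator Σ(x_t−x̄)² = 163.5000
r_2 = -79.3750 / 163.5000 = -0.485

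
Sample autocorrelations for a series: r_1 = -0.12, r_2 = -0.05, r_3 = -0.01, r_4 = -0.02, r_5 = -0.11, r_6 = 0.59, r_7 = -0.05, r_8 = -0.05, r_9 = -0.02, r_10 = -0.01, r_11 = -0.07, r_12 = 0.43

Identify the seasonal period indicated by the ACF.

6

The largest autocorrelation is r_6 = 0.59, with a weaker echo at lag 12 (0.43); the remaining lags stay at or below -0.01.
The dominant spike at lag 6 indicates a seasonal period of 6.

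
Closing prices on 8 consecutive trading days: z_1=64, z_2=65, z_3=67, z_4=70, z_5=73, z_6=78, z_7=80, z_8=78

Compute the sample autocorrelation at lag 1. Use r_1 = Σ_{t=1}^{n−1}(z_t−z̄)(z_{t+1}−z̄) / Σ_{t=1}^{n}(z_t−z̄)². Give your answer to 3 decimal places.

Mean z̄ = (64 + 65 + 67 + 70 + 73 + 78 + 80 + 78)/8 = 71.8750
Numerator Σ_{t=1}^{7}(z_t−z̄)(z_{t+1}−z̄) = 201.1094
Denominator Σ(z_t−z̄)² = 278.8750
r_1 = 201.1094 / 278.8750 = 0.721

0.721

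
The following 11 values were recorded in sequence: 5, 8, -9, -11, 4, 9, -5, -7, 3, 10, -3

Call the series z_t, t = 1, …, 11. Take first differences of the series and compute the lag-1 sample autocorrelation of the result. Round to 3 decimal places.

First differences Δz: 3, -17, -2, 15, 5, -14, -2, 10, 7, -13
Mean of differences = -0.8000
Numerator Σ(Δz_t−Δz̄)(Δz_{t+1}−Δz̄) = -54.0400
Denominator Σ(Δz_t−Δz̄)² = 1063.6000
r_1(Δz) = -54.0400 / 1063.6000 = -0.051

-0.051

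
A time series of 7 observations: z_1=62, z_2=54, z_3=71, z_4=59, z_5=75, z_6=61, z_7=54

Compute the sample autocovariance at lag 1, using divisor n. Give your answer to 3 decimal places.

Mean z̄ = (62 + 54 + 71 + 59 + 75 + 61 + 54)/7 = 62.2857
Σ_{t=1}^{6}(z_t−z̄)(z_{t+1}−z̄) = -145.9388
γ_1 = -145.9388 / 7 = -20.848

-20.848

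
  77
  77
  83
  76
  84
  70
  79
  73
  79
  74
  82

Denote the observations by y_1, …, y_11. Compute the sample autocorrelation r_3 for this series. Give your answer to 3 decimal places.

-0.590

Mean ȳ = (77 + 77 + 83 + 76 + 84 + 70 + 79 + 73 + 79 + 74 + 82)/11 = 77.6364
Numerator Σ_{t=1}^{8}(y_t−ȳ)(y_{t+3}−ȳ) = -111.3058
Denominator Σ(y_t−ȳ)² = 188.5455
r_3 = -111.3058 / 188.5455 = -0.590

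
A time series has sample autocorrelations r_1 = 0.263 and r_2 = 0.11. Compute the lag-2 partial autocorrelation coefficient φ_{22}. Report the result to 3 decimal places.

φ_{22} = (r_2 − r_1²) / (1 − r_1²)
r_1² = (0.263)² = 0.069169
Numerator = 0.11 − 0.0692 = 0.0408; denominator = 1 − 0.0692 = 0.9308
φ_{22} = 0.0408 / 0.9308 = 0.044

0.044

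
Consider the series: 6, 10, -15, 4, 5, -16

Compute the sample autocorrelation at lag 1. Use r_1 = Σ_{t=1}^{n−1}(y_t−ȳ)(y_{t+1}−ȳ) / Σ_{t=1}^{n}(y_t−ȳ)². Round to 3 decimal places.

Mean ȳ = (6 + 10 − 15 + 4 + 5 − 16)/6 = -1.0000
Deviations from mean: 7.0000, 11.0000, -14.0000, 5.0000, 6.0000, -15.0000
Σ(y_t−ȳ)(y_{t+1}−ȳ) = (77.0000) + (-154.0000) + (-70.0000) + (30.0000) + (-90.0000) = -207.0000
Denominator Σ(y_t−ȳ)² = 652.0000
r_1 = -207.0000 / 652.0000 = -0.317

-0.317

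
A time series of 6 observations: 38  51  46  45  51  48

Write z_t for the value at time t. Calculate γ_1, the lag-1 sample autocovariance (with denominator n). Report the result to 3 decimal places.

Mean z̄ = (38 + 51 + 46 + 45 + 51 + 48)/6 = 46.5000
Σ_{t=1}^{5}(z_t−z̄)(z_{t+1}−z̄) = -39.7500
γ_1 = -39.7500 / 6 = -6.625

-6.625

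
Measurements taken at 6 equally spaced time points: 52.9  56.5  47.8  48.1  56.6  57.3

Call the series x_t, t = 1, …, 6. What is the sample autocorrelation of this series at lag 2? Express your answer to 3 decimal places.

-0.576

Mean x̄ = (52.9 + 56.5 + 47.8 + 48.1 + 56.6 + 57.3)/6 = 53.2000
Numerator Σ_{t=1}^{4}(x_t−x̄)(x_{t+2}−x̄) = -54.4800
Denominator Σ(x_t−x̄)² = 94.5200
r_2 = -54.4800 / 94.5200 = -0.576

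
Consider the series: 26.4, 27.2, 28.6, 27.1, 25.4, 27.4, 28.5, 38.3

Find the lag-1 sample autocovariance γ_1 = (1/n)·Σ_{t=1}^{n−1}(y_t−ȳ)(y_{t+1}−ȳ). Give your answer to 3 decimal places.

Mean ȳ = (26.4 + 27.2 + 28.6 + 27.1 + 25.4 + 27.4 + 28.5 + 38.3)/8 = 28.6125
Σ_{t=1}^{7}(y_t−ȳ)(y_{t+1}−ȳ) = 10.9623
γ_1 = 10.9623 / 8 = 1.370

1.370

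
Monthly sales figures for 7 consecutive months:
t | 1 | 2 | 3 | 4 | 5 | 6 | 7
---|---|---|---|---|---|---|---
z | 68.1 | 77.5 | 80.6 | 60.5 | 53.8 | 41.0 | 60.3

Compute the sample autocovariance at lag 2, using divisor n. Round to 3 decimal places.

-4.181

Mean z̄ = (68.1 + 77.5 + 80.6 + 60.5 + 53.8 + 41.0 + 60.3)/7 = 63.1143
Σ_{t=1}^{5}(z_t−z̄)(z_{t+2}−z̄) = -29.2704
γ_2 = -29.2704 / 7 = -4.181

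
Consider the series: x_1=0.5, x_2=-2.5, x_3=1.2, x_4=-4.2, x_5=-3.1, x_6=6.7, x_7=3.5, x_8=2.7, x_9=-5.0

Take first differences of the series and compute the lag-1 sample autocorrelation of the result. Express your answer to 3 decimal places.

First differences Δx: -3.0, 3.7, -5.4, 1.1, 9.8, -3.2, -0.8, -7.7
Mean of differences = -0.6875
Numerator Σ(Δx_t−Δx̄)(Δx_{t+1}−Δx̄) = -45.7777
Denominator Σ(Δx_t−Δx̄)² = 215.4888
r_1(Δx) = -45.7777 / 215.4888 = -0.212

-0.212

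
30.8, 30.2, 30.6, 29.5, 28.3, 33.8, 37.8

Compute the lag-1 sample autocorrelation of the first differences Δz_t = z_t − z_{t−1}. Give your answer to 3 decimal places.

First differences Δz: -0.6, 0.4, -1.1, -1.2, 5.5, 4.0
Mean of differences = 1.1667
Numerator Σ(Δz_t−Δz̄)(Δz_{t+1}−Δz̄) = 10.4789
Denominator Σ(Δz_t−Δz̄)² = 41.2533
r_1(Δz) = 10.4789 / 41.2533 = 0.254

0.254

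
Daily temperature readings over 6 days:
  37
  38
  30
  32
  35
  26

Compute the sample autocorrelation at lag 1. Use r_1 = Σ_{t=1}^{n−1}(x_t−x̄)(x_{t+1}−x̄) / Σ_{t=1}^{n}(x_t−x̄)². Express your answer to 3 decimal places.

Mean x̄ = (37 + 38 + 30 + 32 + 35 + 26)/6 = 33.0000
Σ(x_t−x̄)(x_{t+1}−x̄) = (20.0000) + (-15.0000) + (3.0000) + (-2.0000) + (-14.0000) = -8.0000
Denominator Σ(x_t−x̄)² = 104.0000
r_1 = -8.0000 / 104.0000 = -0.077

-0.077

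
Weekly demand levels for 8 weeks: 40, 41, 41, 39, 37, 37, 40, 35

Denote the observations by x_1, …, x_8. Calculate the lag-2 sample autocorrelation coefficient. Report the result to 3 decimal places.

Mean x̄ = (40 + 41 + 41 + 39 + 37 + 37 + 40 + 35)/8 = 38.7500
Deviations from mean: 1.2500, 2.2500, 2.2500, 0.2500, -1.7500, -1.7500, 1.2500, -3.7500
Σ(x_t−x̄)(x_{t+2}−x̄) = (2.8125) + (0.5625) + (-3.9375) + (-0.4375) + (-2.1875) + (6.5625) = 3.3750
Denominator Σ(x_t−x̄)² = 33.5000
r_2 = 3.3750 / 33.5000 = 0.101

0.101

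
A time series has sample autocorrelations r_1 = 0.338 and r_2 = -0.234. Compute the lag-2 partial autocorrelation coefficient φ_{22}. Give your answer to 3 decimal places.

-0.393

φ_{22} = (r_2 − r_1²) / (1 − r_1²)
r_1² = (0.338)² = 0.114244
Numerator = -0.234 − 0.1142 = -0.3482; denominator = 1 − 0.1142 = 0.8858
φ_{22} = -0.3482 / 0.8858 = -0.393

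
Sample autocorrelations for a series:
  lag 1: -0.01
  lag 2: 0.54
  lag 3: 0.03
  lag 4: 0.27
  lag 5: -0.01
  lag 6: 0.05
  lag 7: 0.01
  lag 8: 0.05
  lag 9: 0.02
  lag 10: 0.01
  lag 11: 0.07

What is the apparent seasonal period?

2

The largest autocorrelation is r_2 = 0.54, with a weaker echo at lag 4 (0.27); the remaining lags stay at or below 0.07.
The dominant spike at lag 2 indicates a seasonal period of 2.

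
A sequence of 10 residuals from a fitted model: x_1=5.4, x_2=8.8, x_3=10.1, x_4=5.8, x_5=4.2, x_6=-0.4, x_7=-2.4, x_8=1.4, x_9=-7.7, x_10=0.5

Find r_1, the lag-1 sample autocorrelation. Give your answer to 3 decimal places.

0.548

Mean x̄ = (5.4 + 8.8 + 10.1 + 5.8 + 4.2 − 0.4 − 2.4 + 1.4 − 7.7 + 0.5)/10 = 2.5700
Numerator Σ_{t=1}^{9}(x_t−x̄)(x_{t+1}−x̄) = 143.1391
Denominator Σ(x_t−x̄)² = 261.2610
r_1 = 143.1391 / 261.2610 = 0.548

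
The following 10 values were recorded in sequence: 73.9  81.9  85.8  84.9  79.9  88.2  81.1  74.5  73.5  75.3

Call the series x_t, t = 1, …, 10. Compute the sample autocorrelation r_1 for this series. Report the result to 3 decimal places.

Mean x̄ = (73.9 + 81.9 + 85.8 + 84.9 + 79.9 + 88.2 + 81.1 + 74.5 + 73.5 + 75.3)/10 = 79.9000
Numerator Σ_{t=1}^{9}(x_t−x̄)(x_{t+1}−x̄) = 96.7800
Denominator Σ(x_t−x̄)² = 261.4200
r_1 = 96.7800 / 261.4200 = 0.370

0.370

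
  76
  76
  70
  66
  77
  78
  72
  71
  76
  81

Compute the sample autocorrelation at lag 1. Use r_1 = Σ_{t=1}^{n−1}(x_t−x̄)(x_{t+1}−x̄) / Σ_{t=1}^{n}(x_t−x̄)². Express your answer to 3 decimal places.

Mean x̄ = (76 + 76 + 70 + 66 + 77 + 78 + 72 + 71 + 76 + 81)/10 = 74.3000
Numerator Σ_{t=1}^{9}(x_t−x̄)(x_{t+1}−x̄) = 23.7100
Denominator Σ(x_t−x̄)² = 178.1000
r_1 = 23.7100 / 178.1000 = 0.133

0.133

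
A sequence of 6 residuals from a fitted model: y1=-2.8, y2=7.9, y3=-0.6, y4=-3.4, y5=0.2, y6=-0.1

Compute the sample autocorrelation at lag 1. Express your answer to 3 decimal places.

-0.322

Mean ȳ = (-2.8 + 7.9 − 0.6 − 3.4 + 0.2 − 0.1)/6 = 0.2000
Σ(y_t−ȳ)(y_{t+1}−ȳ) = (-23.1000) + (-6.1600) + (2.8800) + (0.0000) + (0.0000) = -26.3800
Denominator Σ(y_t−ȳ)² = 81.9800
r_1 = -26.3800 / 81.9800 = -0.322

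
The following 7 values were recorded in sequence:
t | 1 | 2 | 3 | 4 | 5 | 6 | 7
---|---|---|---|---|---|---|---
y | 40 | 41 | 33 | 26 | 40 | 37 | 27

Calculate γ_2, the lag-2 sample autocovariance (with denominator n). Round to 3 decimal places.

-18.985

Mean ȳ = (40 + 41 + 33 + 26 + 40 + 37 + 27)/7 = 34.8571
Deviations: 5.1429, 6.1429, -1.8571, -8.8571, 5.1429, 2.1429, -7.8571
Σ_{t=1}^{5}(y_t−ȳ)(y_{t+2}−ȳ) = -132.8980
γ_2 = -132.8980 / 7 = -18.985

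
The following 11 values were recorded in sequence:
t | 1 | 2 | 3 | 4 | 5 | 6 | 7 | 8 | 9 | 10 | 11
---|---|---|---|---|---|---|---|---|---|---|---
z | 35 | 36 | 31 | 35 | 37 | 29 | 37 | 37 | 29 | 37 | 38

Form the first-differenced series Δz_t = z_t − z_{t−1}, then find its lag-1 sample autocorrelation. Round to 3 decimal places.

First differences Δz: 1, -5, 4, 2, -8, 8, 0, -8, 8, 1
Mean of differences = 0.3000
Numerator Σ(Δz_t−Δz̄)(Δz_{t+1}−Δz̄) = -153.3900
Denominator Σ(Δz_t−Δz̄)² = 302.1000
r_1(Δz) = -153.3900 / 302.1000 = -0.508

-0.508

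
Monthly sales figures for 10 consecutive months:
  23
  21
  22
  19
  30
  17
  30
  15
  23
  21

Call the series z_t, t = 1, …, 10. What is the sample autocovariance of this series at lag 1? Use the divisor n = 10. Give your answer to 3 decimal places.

-16.911

Mean z̄ = (23 + 21 + 22 + 19 + 30 + 17 + 30 + 15 + 23 + 21)/10 = 22.1000
Σ_{t=1}^{9}(z_t−z̄)(z_{t+1}−z̄) = -169.1100
γ_1 = -169.1100 / 10 = -16.911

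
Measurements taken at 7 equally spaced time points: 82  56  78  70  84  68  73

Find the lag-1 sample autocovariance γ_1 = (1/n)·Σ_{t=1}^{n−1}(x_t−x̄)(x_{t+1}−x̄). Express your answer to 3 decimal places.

-48.714

Mean x̄ = (82 + 56 + 78 + 70 + 84 + 68 + 73)/7 = 73.0000
Deviations: 9.0000, -17.0000, 5.0000, -3.0000, 11.0000, -5.0000, 0.0000
Σ_{t=1}^{6}(x_t−x̄)(x_{t+1}−x̄) = -341.0000
γ_1 = -341.0000 / 7 = -48.714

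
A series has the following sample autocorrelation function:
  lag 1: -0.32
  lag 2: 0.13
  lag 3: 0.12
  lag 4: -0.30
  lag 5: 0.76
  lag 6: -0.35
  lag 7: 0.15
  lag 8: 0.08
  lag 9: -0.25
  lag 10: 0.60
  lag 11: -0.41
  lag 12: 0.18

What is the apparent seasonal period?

5

The largest autocorrelation is r_5 = 0.76, with a weaker echo at lag 10 (0.60); the remaining lags stay at or below 0.18.
The dominant spike at lag 5 indicates a seasonal period of 5.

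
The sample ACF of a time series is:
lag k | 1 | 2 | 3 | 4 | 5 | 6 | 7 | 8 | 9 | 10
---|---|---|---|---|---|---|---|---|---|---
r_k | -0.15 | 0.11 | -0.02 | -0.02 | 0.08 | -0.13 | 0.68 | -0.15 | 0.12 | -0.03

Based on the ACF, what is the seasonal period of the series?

7

The largest autocorrelation is r_7 = 0.68; the remaining lags stay at or below 0.12.
The dominant spike at lag 7 indicates a seasonal period of 7.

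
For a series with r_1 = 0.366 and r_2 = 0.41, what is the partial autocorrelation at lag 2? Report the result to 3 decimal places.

φ_{22} = (r_2 − r_1²) / (1 − r_1²)
r_1² = (0.366)² = 0.133956
Numerator = 0.41 − 0.1340 = 0.2760; denominator = 1 − 0.1340 = 0.8660
φ_{22} = 0.2760 / 0.8660 = 0.319

0.319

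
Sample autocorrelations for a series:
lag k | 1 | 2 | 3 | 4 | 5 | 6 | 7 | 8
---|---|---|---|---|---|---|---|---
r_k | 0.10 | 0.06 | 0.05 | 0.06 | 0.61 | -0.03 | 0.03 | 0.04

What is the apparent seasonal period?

5

The largest autocorrelation is r_5 = 0.61; the remaining lags stay at or below 0.10.
The dominant spike at lag 5 indicates a seasonal period of 5.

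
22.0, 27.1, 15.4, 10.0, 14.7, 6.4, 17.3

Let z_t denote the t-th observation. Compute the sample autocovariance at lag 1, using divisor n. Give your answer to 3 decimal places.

10.307

Mean z̄ = (22.0 + 27.1 + 15.4 + 10.0 + 14.7 + 6.4 + 17.3)/7 = 16.1286
Deviations: 5.8714, 10.9714, -0.7286, -6.1286, -1.4286, -9.7286, 1.1714
Σ_{t=1}^{6}(z_t−z̄)(z_{t+1}−z̄) = 72.1463
γ_1 = 72.1463 / 7 = 10.307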